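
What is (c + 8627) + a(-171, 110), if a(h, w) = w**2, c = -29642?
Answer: -8915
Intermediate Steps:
(c + 8627) + a(-171, 110) = (-29642 + 8627) + 110**2 = -21015 + 12100 = -8915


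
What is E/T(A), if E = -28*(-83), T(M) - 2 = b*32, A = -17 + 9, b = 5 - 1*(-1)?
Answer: 1162/97 ≈ 11.979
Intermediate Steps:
b = 6 (b = 5 + 1 = 6)
A = -8
T(M) = 194 (T(M) = 2 + 6*32 = 2 + 192 = 194)
E = 2324
E/T(A) = 2324/194 = 2324*(1/194) = 1162/97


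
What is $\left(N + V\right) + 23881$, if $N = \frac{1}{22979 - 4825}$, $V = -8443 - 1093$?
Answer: $\frac{260419131}{18154} \approx 14345.0$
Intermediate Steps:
$V = -9536$ ($V = -8443 - 1093 = -9536$)
$N = \frac{1}{18154} \approx 5.5084 \cdot 10^{-5}$
$\left(N + V\right) + 23881 = \left(\frac{1}{18154} - 9536\right) + 23881 = - \frac{173116543}{18154} + 23881 = \frac{260419131}{18154}$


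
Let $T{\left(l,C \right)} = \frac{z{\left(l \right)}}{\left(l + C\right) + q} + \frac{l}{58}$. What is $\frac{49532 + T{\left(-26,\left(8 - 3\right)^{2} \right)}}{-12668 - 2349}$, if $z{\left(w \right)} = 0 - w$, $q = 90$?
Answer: $- \frac{127841689}{38758877} \approx -3.2984$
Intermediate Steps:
$z{\left(w \right)} = - w$
$T{\left(l,C \right)} = \frac{l}{58} - \frac{l}{90 + C + l}$ ($T{\left(l,C \right)} = \frac{\left(-1\right) l}{\left(l + C\right) + 90} + \frac{l}{58} = \frac{\left(-1\right) l}{\left(C + l\right) + 90} + l \frac{1}{58} = \frac{\left(-1\right) l}{90 + C + l} + \frac{l}{58} = - \frac{l}{90 + C + l} + \frac{l}{58} = \frac{l}{58} - \frac{l}{90 + C + l}$)
$\frac{49532 + T{\left(-26,\left(8 - 3\right)^{2} \right)}}{-12668 - 2349} = \frac{49532 + \frac{1}{58} \left(-26\right) \frac{1}{90 + \left(8 - 3\right)^{2} - 26} \left(32 + \left(8 - 3\right)^{2} - 26\right)}{-12668 - 2349} = \frac{49532 + \frac{1}{58} \left(-26\right) \frac{1}{90 + 5^{2} - 26} \left(32 + 5^{2} - 26\right)}{-15017} = \left(49532 + \frac{1}{58} \left(-26\right) \frac{1}{90 + 25 - 26} \left(32 + 25 - 26\right)\right) \left(- \frac{1}{15017}\right) = \left(49532 + \frac{1}{58} \left(-26\right) \frac{1}{89} \cdot 31\right) \left(- \frac{1}{15017}\right) = \left(49532 - \frac{403}{2581}\right) \left(- \frac{1}{15017}\right) = \frac{127841689}{2581} \left(- \frac{1}{15017}\right) = - \frac{127841689}{38758877}$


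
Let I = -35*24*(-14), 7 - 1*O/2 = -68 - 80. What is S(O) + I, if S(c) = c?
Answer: 12070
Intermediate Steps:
O = 310 (O = 14 - 2*(-68 - 80) = 14 - 2*(-148) = 14 + 296 = 310)
I = 11760 (I = -840*(-14) = 11760)
S(O) + I = 310 + 11760 = 12070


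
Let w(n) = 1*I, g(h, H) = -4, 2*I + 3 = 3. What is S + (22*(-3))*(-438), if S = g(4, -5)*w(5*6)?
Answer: 28908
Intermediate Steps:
I = 0 (I = -3/2 + (1/2)*3 = -3/2 + 3/2 = 0)
w(n) = 0 (w(n) = 1*0 = 0)
S = 0 (S = -4*0 = 0)
S + (22*(-3))*(-438) = 0 + (22*(-3))*(-438) = 0 - 66*(-438) = 0 + 28908 = 28908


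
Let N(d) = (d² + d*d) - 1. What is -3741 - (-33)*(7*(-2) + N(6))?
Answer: -1860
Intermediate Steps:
N(d) = -1 + 2*d² (N(d) = (d² + d²) - 1 = 2*d² - 1 = -1 + 2*d²)
-3741 - (-33)*(7*(-2) + N(6)) = -3741 - (-33)*(7*(-2) + (-1 + 2*6²)) = -3741 - (-33)*(-14 + (-1 + 2*36)) = -3741 - (-33)*(-14 + (-1 + 72)) = -3741 - (-33)*(-14 + 71) = -3741 - (-33)*57 = -3741 - 1*(-1881) = -3741 + 1881 = -1860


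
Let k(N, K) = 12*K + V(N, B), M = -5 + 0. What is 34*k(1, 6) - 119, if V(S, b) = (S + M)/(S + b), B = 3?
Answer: 2295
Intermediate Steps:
M = -5
V(S, b) = (-5 + S)/(S + b) (V(S, b) = (S - 5)/(S + b) = (-5 + S)/(S + b))
k(N, K) = 12*K + (-5 + N)/(3 + N) (k(N, K) = 12*K + (-5 + N)/(N + 3) = 12*K + (-5 + N)/(3 + N))
34*k(1, 6) - 119 = 34*((-5 + 1 + 12*6*(3 + 1))/(3 + 1)) - 119 = 34*((-5 + 1 + 12*6*4)/4) - 119 = 34*((-5 + 1 + 288)/4) - 119 = 34*((¼)*284) - 119 = 34*71 - 119 = 2414 - 119 = 2295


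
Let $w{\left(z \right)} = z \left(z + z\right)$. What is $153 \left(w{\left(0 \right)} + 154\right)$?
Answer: $23562$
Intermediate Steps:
$w{\left(z \right)} = 2 z^{2}$ ($w{\left(z \right)} = z 2 z = 2 z^{2}$)
$153 \left(w{\left(0 \right)} + 154\right) = 153 \left(2 \cdot 0^{2} + 154\right) = 153 \left(2 \cdot 0 + 154\right) = 153 \left(0 + 154\right) = 153 \cdot 154 = 23562$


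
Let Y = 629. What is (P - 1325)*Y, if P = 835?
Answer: -308210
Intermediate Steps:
(P - 1325)*Y = (835 - 1325)*629 = -490*629 = -308210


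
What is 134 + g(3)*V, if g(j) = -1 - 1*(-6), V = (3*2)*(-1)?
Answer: 104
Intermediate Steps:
V = -6 (V = 6*(-1) = -6)
g(j) = 5 (g(j) = -1 + 6 = 5)
134 + g(3)*V = 134 + 5*(-6) = 134 - 30 = 104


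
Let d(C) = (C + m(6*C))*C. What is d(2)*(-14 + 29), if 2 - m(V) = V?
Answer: -240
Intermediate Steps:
m(V) = 2 - V
d(C) = C*(2 - 5*C) (d(C) = (C + (2 - 6*C))*C = (2 - 5*C)*C = C*(2 - 5*C))
d(2)*(-14 + 29) = (2*(2 - 5*2))*(-14 + 29) = (2*(2 - 10))*15 = (2*(-8))*15 = -16*15 = -240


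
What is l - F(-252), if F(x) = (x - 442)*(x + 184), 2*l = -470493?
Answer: -564877/2 ≈ -2.8244e+5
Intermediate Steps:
l = -470493/2 (l = (½)*(-470493) = -470493/2 ≈ -2.3525e+5)
F(x) = (-442 + x)*(184 + x)
l - F(-252) = -470493/2 - (-81328 + (-252)² - 258*(-252)) = -470493/2 - (-81328 + 63504 + 65016) = -470493/2 - 1*47192 = -470493/2 - 47192 = -564877/2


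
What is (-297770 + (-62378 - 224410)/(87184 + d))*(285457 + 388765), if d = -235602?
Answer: -14898331090922992/74209 ≈ -2.0076e+11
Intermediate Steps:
(-297770 + (-62378 - 224410)/(87184 + d))*(285457 + 388765) = (-297770 + (-62378 - 224410)/(87184 - 235602))*(285457 + 388765) = (-297770 - 286788/(-148418))*674222 = (-297770 - 286788*(-1/148418))*674222 = (-297770 + 143394/74209)*674222 = -22097070536/74209*674222 = -14898331090922992/74209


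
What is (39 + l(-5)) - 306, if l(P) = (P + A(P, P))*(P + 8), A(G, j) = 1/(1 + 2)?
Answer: -281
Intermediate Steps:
A(G, j) = ⅓ (A(G, j) = 1/3 = ⅓)
l(P) = (8 + P)*(⅓ + P) (l(P) = (P + ⅓)*(P + 8) = (⅓ + P)*(8 + P) = (8 + P)*(⅓ + P))
(39 + l(-5)) - 306 = (39 + (8/3 + (-5)² + (25/3)*(-5))) - 306 = (39 + (8/3 + 25 - 125/3)) - 306 = (39 - 14) - 306 = 25 - 306 = -281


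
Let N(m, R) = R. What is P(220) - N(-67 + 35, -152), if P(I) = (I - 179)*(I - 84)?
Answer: 5728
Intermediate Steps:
P(I) = (-179 + I)*(-84 + I)
P(220) - N(-67 + 35, -152) = (15036 + 220² - 263*220) - 1*(-152) = (15036 + 48400 - 57860) + 152 = 5576 + 152 = 5728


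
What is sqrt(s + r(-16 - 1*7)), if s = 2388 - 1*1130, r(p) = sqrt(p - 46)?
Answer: sqrt(1258 + I*sqrt(69)) ≈ 35.469 + 0.1171*I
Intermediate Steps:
r(p) = sqrt(-46 + p)
s = 1258 (s = 2388 - 1130 = 1258)
sqrt(s + r(-16 - 1*7)) = sqrt(1258 + sqrt(-46 + (-16 - 1*7))) = sqrt(1258 + sqrt(-46 + (-16 - 7))) = sqrt(1258 + sqrt(-46 - 23)) = sqrt(1258 + sqrt(-69)) = sqrt(1258 + I*sqrt(69))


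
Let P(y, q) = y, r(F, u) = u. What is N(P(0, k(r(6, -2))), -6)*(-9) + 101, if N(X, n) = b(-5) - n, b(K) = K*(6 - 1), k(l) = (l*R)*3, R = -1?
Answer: 272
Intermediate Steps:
k(l) = -3*l (k(l) = (l*(-1))*3 = -l*3 = -3*l)
b(K) = 5*K (b(K) = K*5 = 5*K)
N(X, n) = -25 - n (N(X, n) = 5*(-5) - n = -25 - n)
N(P(0, k(r(6, -2))), -6)*(-9) + 101 = (-25 - 1*(-6))*(-9) + 101 = (-25 + 6)*(-9) + 101 = -19*(-9) + 101 = 171 + 101 = 272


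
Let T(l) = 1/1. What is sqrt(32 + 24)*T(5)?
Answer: 2*sqrt(14) ≈ 7.4833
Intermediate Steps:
T(l) = 1
sqrt(32 + 24)*T(5) = sqrt(32 + 24)*1 = sqrt(56)*1 = (2*sqrt(14))*1 = 2*sqrt(14)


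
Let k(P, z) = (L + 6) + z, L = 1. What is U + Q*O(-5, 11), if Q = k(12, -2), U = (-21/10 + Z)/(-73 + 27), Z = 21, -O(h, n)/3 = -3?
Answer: 20511/460 ≈ 44.589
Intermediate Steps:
O(h, n) = 9 (O(h, n) = -3*(-3) = 9)
k(P, z) = 7 + z (k(P, z) = (1 + 6) + z = 7 + z)
U = -189/460 (U = (-21/10 + 21)/(-73 + 27) = (-21*⅒ + 21)/(-46) = (-21/10 + 21)*(-1/46) = (189/10)*(-1/46) = -189/460 ≈ -0.41087)
Q = 5 (Q = 7 - 2 = 5)
U + Q*O(-5, 11) = -189/460 + 5*9 = -189/460 + 45 = 20511/460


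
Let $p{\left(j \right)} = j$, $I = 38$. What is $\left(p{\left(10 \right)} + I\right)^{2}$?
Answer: $2304$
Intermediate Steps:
$\left(p{\left(10 \right)} + I\right)^{2} = \left(10 + 38\right)^{2} = 48^{2} = 2304$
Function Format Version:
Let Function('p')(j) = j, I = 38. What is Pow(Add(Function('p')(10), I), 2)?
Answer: 2304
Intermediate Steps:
Pow(Add(Function('p')(10), I), 2) = Pow(Add(10, 38), 2) = Pow(48, 2) = 2304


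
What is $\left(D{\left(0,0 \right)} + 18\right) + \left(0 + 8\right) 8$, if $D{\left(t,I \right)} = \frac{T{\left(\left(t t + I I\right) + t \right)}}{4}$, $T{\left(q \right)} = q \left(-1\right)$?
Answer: $82$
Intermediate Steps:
$T{\left(q \right)} = - q$
$D{\left(t,I \right)} = - \frac{t}{4} - \frac{I^{2}}{4} - \frac{t^{2}}{4}$ ($D{\left(t,I \right)} = \frac{\left(-1\right) \left(\left(t t + I I\right) + t\right)}{4} = - (\left(t^{2} + I^{2}\right) + t) \frac{1}{4} = - (\left(I^{2} + t^{2}\right) + t) \frac{1}{4} = - (t + I^{2} + t^{2}) \frac{1}{4} = \left(- t - I^{2} - t^{2}\right) \frac{1}{4} = - \frac{t}{4} - \frac{I^{2}}{4} - \frac{t^{2}}{4}$)
$\left(D{\left(0,0 \right)} + 18\right) + \left(0 + 8\right) 8 = \left(\left(\left(- \frac{1}{4}\right) 0 - \frac{0^{2}}{4} - \frac{0^{2}}{4}\right) + 18\right) + \left(0 + 8\right) 8 = \left(\left(0 - 0 - 0\right) + 18\right) + 8 \cdot 8 = \left(\left(0 + 0 + 0\right) + 18\right) + 64 = \left(0 + 18\right) + 64 = 18 + 64 = 82$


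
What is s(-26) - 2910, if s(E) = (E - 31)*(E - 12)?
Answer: -744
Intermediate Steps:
s(E) = (-31 + E)*(-12 + E)
s(-26) - 2910 = (372 + (-26)**2 - 43*(-26)) - 2910 = (372 + 676 + 1118) - 2910 = 2166 - 2910 = -744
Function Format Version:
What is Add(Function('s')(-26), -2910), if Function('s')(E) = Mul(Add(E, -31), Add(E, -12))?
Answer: -744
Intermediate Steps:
Function('s')(E) = Mul(Add(-31, E), Add(-12, E))
Add(Function('s')(-26), -2910) = Add(Add(372, Pow(-26, 2), Mul(-43, -26)), -2910) = Add(Add(372, 676, 1118), -2910) = Add(2166, -2910) = -744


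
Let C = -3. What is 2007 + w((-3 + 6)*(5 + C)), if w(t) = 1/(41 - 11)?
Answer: 60211/30 ≈ 2007.0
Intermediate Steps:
w(t) = 1/30
2007 + w((-3 + 6)*(5 + C)) = 2007 + 1/30 = 60211/30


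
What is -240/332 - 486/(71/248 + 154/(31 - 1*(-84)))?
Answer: -1153221180/3847631 ≈ -299.72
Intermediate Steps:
-240/332 - 486/(71/248 + 154/(31 - 1*(-84))) = -240*1/332 - 486/(71*(1/248) + 154/(31 + 84)) = -60/83 - 486/(71/248 + 154/115) = -60/83 - 486/46357/28520 = -60/83 - 486*28520/46357 = -60/83 - 13860720/46357 = -1153221180/3847631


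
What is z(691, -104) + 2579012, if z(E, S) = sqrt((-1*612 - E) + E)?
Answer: 2579012 + 6*I*sqrt(17) ≈ 2.579e+6 + 24.739*I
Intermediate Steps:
z(E, S) = 6*I*sqrt(17) (z(E, S) = sqrt((-612 - E) + E) = sqrt(-612) = 6*I*sqrt(17))
z(691, -104) + 2579012 = 6*I*sqrt(17) + 2579012 = 2579012 + 6*I*sqrt(17)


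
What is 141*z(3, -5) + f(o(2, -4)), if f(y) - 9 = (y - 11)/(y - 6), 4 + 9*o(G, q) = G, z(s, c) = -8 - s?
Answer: -86251/56 ≈ -1540.2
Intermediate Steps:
o(G, q) = -4/9 + G/9
f(y) = 9 + (-11 + y)/(-6 + y) (f(y) = 9 + (y - 11)/(y - 6) = 9 + (-11 + y)/(-6 + y))
141*z(3, -5) + f(o(2, -4)) = 141*(-8 - 1*3) + 5*(-13 + 2*(-4/9 + (1/9)*2))/(-6 + (-4/9 + (1/9)*2)) = 141*(-8 - 3) + 5*(-13 + 2*(-4/9 + 2/9))/(-6 + (-4/9 + 2/9)) = 141*(-11) + 5*(-13 + 2*(-2/9))/(-6 - 2/9) = -1551 + 5*(-13 - 4/9)/(-56/9) = -1551 + 5*(-9/56)*(-121/9) = -1551 + 605/56 = -86251/56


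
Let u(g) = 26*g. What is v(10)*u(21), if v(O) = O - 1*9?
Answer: 546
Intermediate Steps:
v(O) = -9 + O (v(O) = O - 9 = -9 + O)
v(10)*u(21) = (-9 + 10)*(26*21) = 1*546 = 546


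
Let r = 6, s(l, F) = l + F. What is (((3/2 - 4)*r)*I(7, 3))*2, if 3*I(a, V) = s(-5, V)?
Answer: 20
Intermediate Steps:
s(l, F) = F + l
I(a, V) = -5/3 + V/3 (I(a, V) = (V - 5)/3 = (-5 + V)/3 = -5/3 + V/3)
(((3/2 - 4)*r)*I(7, 3))*2 = (((3/2 - 4)*6)*(-5/3 + (1/3)*3))*2 = (((3*(1/2) - 4)*6)*(-5/3 + 1))*2 = (((3/2 - 4)*6)*(-2/3))*2 = (-5/2*6*(-2/3))*2 = -15*(-2/3)*2 = 10*2 = 20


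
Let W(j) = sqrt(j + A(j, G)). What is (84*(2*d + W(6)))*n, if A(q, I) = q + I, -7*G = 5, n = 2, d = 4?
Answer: 1344 + 24*sqrt(553) ≈ 1908.4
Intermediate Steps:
G = -5/7 (G = -1/7*5 = -5/7 ≈ -0.71429)
A(q, I) = I + q
W(j) = sqrt(-5/7 + 2*j) (W(j) = sqrt(j + (-5/7 + j)) = sqrt(-5/7 + 2*j))
(84*(2*d + W(6)))*n = (84*(2*4 + sqrt(-35 + 98*6)/7))*2 = (84*(8 + sqrt(-35 + 588)/7))*2 = (84*(8 + sqrt(553)/7))*2 = (672 + 12*sqrt(553))*2 = 1344 + 24*sqrt(553)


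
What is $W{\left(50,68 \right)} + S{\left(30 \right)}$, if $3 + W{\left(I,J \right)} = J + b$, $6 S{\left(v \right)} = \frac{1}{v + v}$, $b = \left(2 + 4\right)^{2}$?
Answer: $\frac{36361}{360} \approx 101.0$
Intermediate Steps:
$b = 36$ ($b = 6^{2} = 36$)
$S{\left(v \right)} = \frac{1}{12 v}$ ($S{\left(v \right)} = \frac{1}{6 \left(v + v\right)} = \frac{1}{6 \cdot 2 v} = \frac{\frac{1}{2} \frac{1}{v}}{6} = \frac{1}{12 v}$)
$W{\left(I,J \right)} = 33 + J$ ($W{\left(I,J \right)} = -3 + \left(J + 36\right) = -3 + \left(36 + J\right) = 33 + J$)
$W{\left(50,68 \right)} + S{\left(30 \right)} = \left(33 + 68\right) + \frac{1}{12 \cdot 30} = 101 + \frac{1}{12} \cdot \frac{1}{30} = 101 + \frac{1}{360} = \frac{36361}{360}$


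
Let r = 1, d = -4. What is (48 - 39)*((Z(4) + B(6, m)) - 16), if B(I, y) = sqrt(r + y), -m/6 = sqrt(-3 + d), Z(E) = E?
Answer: -108 + 9*sqrt(1 - 6*I*sqrt(7)) ≈ -81.833 - 24.57*I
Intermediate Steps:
m = -6*I*sqrt(7) (m = -6*sqrt(-3 - 4) = -6*I*sqrt(7) ≈ -15.875*I)
B(I, y) = sqrt(1 + y)
(48 - 39)*((Z(4) + B(6, m)) - 16) = (48 - 39)*((4 + sqrt(1 - 6*I*sqrt(7))) - 16) = 9*(-12 + sqrt(1 - 6*I*sqrt(7))) = -108 + 9*sqrt(1 - 6*I*sqrt(7))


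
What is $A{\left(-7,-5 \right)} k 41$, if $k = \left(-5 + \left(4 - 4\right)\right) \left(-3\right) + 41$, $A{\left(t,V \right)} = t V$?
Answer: $80360$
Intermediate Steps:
$A{\left(t,V \right)} = V t$
$k = 56$ ($k = \left(-5 + \left(4 - 4\right)\right) \left(-3\right) + 41 = \left(-5 + 0\right) \left(-3\right) + 41 = \left(-5\right) \left(-3\right) + 41 = 15 + 41 = 56$)
$A{\left(-7,-5 \right)} k 41 = \left(-5\right) \left(-7\right) 56 \cdot 41 = 35 \cdot 56 \cdot 41 = 1960 \cdot 41 = 80360$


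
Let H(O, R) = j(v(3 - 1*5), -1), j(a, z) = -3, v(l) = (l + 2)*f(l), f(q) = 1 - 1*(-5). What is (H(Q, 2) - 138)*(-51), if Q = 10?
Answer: 7191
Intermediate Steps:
f(q) = 6 (f(q) = 1 + 5 = 6)
v(l) = 12 + 6*l (v(l) = (l + 2)*6 = (2 + l)*6 = 12 + 6*l)
H(O, R) = -3
(H(Q, 2) - 138)*(-51) = (-3 - 138)*(-51) = -141*(-51) = 7191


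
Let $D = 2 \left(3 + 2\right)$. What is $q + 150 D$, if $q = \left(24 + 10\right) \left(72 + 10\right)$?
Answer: $4288$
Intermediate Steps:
$q = 2788$ ($q = 34 \cdot 82 = 2788$)
$D = 10$ ($D = 2 \cdot 5 = 10$)
$q + 150 D = 2788 + 150 \cdot 10 = 2788 + 1500 = 4288$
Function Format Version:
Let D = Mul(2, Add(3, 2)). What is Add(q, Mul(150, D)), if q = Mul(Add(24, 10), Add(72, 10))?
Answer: 4288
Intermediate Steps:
q = 2788 (q = Mul(34, 82) = 2788)
D = 10 (D = Mul(2, 5) = 10)
Add(q, Mul(150, D)) = Add(2788, Mul(150, 10)) = Add(2788, 1500) = 4288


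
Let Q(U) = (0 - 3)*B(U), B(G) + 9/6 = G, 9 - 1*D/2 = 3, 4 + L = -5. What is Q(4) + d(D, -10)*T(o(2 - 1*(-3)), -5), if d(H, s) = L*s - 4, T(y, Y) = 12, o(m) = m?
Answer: 2049/2 ≈ 1024.5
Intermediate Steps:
L = -9 (L = -4 - 5 = -9)
D = 12 (D = 18 - 2*3 = 18 - 6 = 12)
B(G) = -3/2 + G
Q(U) = 9/2 - 3*U (Q(U) = (0 - 3)*(-3/2 + U) = -3*(-3/2 + U) = 9/2 - 3*U)
d(H, s) = -4 - 9*s (d(H, s) = -9*s - 4 = -4 - 9*s)
Q(4) + d(D, -10)*T(o(2 - 1*(-3)), -5) = (9/2 - 3*4) + (-4 - 9*(-10))*12 = (9/2 - 12) + (-4 + 90)*12 = -15/2 + 86*12 = -15/2 + 1032 = 2049/2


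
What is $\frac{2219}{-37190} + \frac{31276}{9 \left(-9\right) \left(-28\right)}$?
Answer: $\frac{41361491}{3012390} \approx 13.73$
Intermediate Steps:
$\frac{2219}{-37190} + \frac{31276}{9 \left(-9\right) \left(-28\right)} = 2219 \left(- \frac{1}{37190}\right) + \frac{31276}{\left(-81\right) \left(-28\right)} = - \frac{2219}{37190} + \frac{31276}{2268} = - \frac{2219}{37190} + 31276 \cdot \frac{1}{2268} = - \frac{2219}{37190} + \frac{1117}{81} = \frac{41361491}{3012390}$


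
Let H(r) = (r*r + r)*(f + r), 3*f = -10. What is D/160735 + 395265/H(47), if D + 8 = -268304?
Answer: 37100968031/15834326320 ≈ 2.3431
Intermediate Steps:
D = -268312 (D = -8 - 268304 = -268312)
f = -10/3 (f = (⅓)*(-10) = -10/3 ≈ -3.3333)
H(r) = (-10/3 + r)*(r + r²) (H(r) = (r*r + r)*(-10/3 + r) = (r² + r)*(-10/3 + r) = (r + r²)*(-10/3 + r) = (-10/3 + r)*(r + r²))
D/160735 + 395265/H(47) = -268312/160735 + 395265/(((⅓)*47*(-10 - 7*47 + 3*47²))) = -268312*1/160735 + 395265/(((⅓)*47*(-10 - 329 + 3*2209))) = -268312/160735 + 395265/(((⅓)*47*(-10 - 329 + 6627))) = -268312/160735 + 395265/(((⅓)*47*6288)) = -268312/160735 + 395265/98512 = 37100968031/15834326320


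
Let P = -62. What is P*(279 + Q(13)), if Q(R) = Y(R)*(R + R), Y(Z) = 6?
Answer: -26970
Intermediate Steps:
Q(R) = 12*R (Q(R) = 6*(R + R) = 6*(2*R) = 12*R)
P*(279 + Q(13)) = -62*(279 + 12*13) = -62*(279 + 156) = -62*435 = -26970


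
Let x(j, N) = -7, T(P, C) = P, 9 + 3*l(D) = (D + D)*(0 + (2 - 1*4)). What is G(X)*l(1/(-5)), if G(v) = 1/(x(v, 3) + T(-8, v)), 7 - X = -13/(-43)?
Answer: 41/225 ≈ 0.18222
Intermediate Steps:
l(D) = -3 - 4*D/3 (l(D) = -3 + ((D + D)*(0 + (2 - 1*4)))/3 = -3 + ((2*D)*(0 + (2 - 4)))/3 = -3 + ((2*D)*(0 - 2))/3 = -3 + ((2*D)*(-2))/3 = -3 + (-4*D)/3 = -3 - 4*D/3)
X = 288/43 (X = 7 - (-13)/(-43) = 7 - (-13)*(-1)/43 = 7 - 1*13/43 = 7 - 13/43 = 288/43 ≈ 6.6977)
G(v) = -1/15 (G(v) = 1/(-7 - 8) = 1/(-15) = -1/15)
G(X)*l(1/(-5)) = -(-3 - 4/(3*(-5)))/15 = -(-3 - 4*(-1)/(3*5))/15 = -(-3 - 4/3*(-1/5))/15 = -(-3 + 4/15)/15 = -1/15*(-41/15) = 41/225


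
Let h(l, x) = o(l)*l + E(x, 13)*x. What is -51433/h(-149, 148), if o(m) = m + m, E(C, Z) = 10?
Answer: -51433/45882 ≈ -1.1210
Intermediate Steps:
o(m) = 2*m
h(l, x) = 2*l**2 + 10*x (h(l, x) = (2*l)*l + 10*x = 2*l**2 + 10*x)
-51433/h(-149, 148) = -51433/(2*(-149)**2 + 10*148) = -51433/(2*22201 + 1480) = -51433/(44402 + 1480) = -51433/45882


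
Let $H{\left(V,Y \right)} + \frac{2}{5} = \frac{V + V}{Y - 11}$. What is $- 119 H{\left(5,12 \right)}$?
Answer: $- \frac{5712}{5} \approx -1142.4$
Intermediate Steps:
$H{\left(V,Y \right)} = - \frac{2}{5} + \frac{2 V}{-11 + Y}$ ($H{\left(V,Y \right)} = - \frac{2}{5} + \frac{V + V}{Y - 11} = - \frac{2}{5} + \frac{2 V}{-11 + Y}$)
$- 119 H{\left(5,12 \right)} = - 119 \frac{2 \left(11 - 12 + 5 \cdot 5\right)}{5 \left(-11 + 12\right)} = - 119 \frac{2 \left(11 - 12 + 25\right)}{5 \cdot 1} = - 119 \cdot \frac{2}{5} \cdot 1 \cdot 24 = \left(-119\right) \frac{48}{5} = - \frac{5712}{5}$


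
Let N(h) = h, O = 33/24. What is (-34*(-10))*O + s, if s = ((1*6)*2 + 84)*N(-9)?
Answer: -793/2 ≈ -396.50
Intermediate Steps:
O = 11/8 (O = 33*(1/24) = 11/8 ≈ 1.3750)
s = -864 (s = ((1*6)*2 + 84)*(-9) = (6*2 + 84)*(-9) = (12 + 84)*(-9) = 96*(-9) = -864)
(-34*(-10))*O + s = -34*(-10)*(11/8) - 864 = 340*(11/8) - 864 = 935/2 - 864 = -793/2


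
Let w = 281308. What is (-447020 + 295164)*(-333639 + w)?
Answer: 7946776336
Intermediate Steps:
(-447020 + 295164)*(-333639 + w) = (-447020 + 295164)*(-333639 + 281308) = -151856*(-52331) = 7946776336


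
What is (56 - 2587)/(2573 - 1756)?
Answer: -2531/817 ≈ -3.0979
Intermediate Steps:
(56 - 2587)/(2573 - 1756) = -2531/817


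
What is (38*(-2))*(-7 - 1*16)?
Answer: 1748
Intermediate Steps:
(38*(-2))*(-7 - 1*16) = -76*(-7 - 16) = -76*(-23) = 1748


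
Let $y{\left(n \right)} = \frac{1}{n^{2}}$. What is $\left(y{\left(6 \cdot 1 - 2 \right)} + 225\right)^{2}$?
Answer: $\frac{12967201}{256} \approx 50653.0$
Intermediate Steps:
$y{\left(n \right)} = \frac{1}{n^{2}}$
$\left(y{\left(6 \cdot 1 - 2 \right)} + 225\right)^{2} = \left(\frac{1}{\left(6 \cdot 1 - 2\right)^{2}} + 225\right)^{2} = \left(\frac{1}{\left(6 - 2\right)^{2}} + 225\right)^{2} = \left(\frac{1}{16} + 225\right)^{2} = \left(\frac{3601}{16}\right)^{2} = \frac{12967201}{256}$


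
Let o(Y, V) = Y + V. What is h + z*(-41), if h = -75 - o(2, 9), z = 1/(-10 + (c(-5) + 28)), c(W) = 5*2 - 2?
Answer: -2277/26 ≈ -87.577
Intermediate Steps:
c(W) = 8 (c(W) = 10 - 2 = 8)
o(Y, V) = V + Y
z = 1/26 (z = 1/(-10 + (8 + 28)) = 1/(-10 + 36) = 1/26 ≈ 0.038462)
h = -86 (h = -75 - (9 + 2) = -75 - 1*11 = -75 - 11 = -86)
h + z*(-41) = -86 + (1/26)*(-41) = -86 - 41/26 = -2277/26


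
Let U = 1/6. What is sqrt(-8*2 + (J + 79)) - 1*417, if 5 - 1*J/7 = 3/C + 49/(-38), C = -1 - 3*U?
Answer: -417 + 3*sqrt(19418)/38 ≈ -406.00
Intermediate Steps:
U = 1/6 ≈ 0.16667
C = -3/2 (C = -1 - 3*1/6 = -1 - 1/2 = -3/2 ≈ -1.5000)
J = 2205/38 (J = 35 - 7*(3/(-3/2) + 49/(-38)) = 35 - 7*(3*(-2/3) + 49*(-1/38)) = 35 - 7*(-2 - 49/38) = 35 - 7*(-125/38) = 35 + 875/38 = 2205/38 ≈ 58.026)
sqrt(-8*2 + (J + 79)) - 1*417 = sqrt(-8*2 + (2205/38 + 79)) - 1*417 = sqrt(-16 + 5207/38) - 417 = sqrt(4599/38) - 417 = 3*sqrt(19418)/38 - 417 = -417 + 3*sqrt(19418)/38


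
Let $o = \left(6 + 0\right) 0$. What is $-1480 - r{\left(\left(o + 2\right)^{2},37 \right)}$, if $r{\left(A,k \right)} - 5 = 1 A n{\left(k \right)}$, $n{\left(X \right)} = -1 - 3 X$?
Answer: $-1037$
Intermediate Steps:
$o = 0$ ($o = 6 \cdot 0 = 0$)
$r{\left(A,k \right)} = 5 + A \left(-1 - 3 k\right)$ ($r{\left(A,k \right)} = 5 + 1 A \left(-1 - 3 k\right) = 5 + A \left(-1 - 3 k\right)$)
$-1480 - r{\left(\left(o + 2\right)^{2},37 \right)} = -1480 - \left(5 - \left(0 + 2\right)^{2} \left(1 + 3 \cdot 37\right)\right) = -1480 - \left(5 - 2^{2} \left(1 + 111\right)\right) = -1480 - \left(5 - 4 \cdot 112\right) = -1480 - \left(5 - 448\right) = -1480 - -443 = -1480 + 443 = -1037$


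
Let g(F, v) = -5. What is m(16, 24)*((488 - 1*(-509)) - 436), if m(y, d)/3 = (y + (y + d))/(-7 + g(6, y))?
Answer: -7854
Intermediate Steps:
m(y, d) = -y/2 - d/4 (m(y, d) = 3*((y + (y + d))/(-7 - 5)) = 3*((y + (d + y))/(-12)) = 3*((d + 2*y)*(-1/12)) = 3*(-y/6 - d/12) = -y/2 - d/4)
m(16, 24)*((488 - 1*(-509)) - 436) = (-½*16 - ¼*24)*((488 - 1*(-509)) - 436) = (-8 - 6)*((488 + 509) - 436) = -14*(997 - 436) = -14*561 = -7854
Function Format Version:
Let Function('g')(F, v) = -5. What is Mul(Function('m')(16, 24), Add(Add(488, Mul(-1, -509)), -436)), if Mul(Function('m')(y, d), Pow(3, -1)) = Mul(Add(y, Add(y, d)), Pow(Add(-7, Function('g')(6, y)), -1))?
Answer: -7854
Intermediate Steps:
Function('m')(y, d) = Add(Mul(Rational(-1, 2), y), Mul(Rational(-1, 4), d)) (Function('m')(y, d) = Mul(3, Mul(Add(y, Add(y, d)), Pow(Add(-7, -5), -1))) = Mul(3, Mul(Add(y, Add(d, y)), Pow(-12, -1))) = Mul(3, Mul(Add(d, Mul(2, y)), Rational(-1, 12))) = Mul(3, Add(Mul(Rational(-1, 6), y), Mul(Rational(-1, 12), d))) = Add(Mul(Rational(-1, 2), y), Mul(Rational(-1, 4), d)))
Mul(Function('m')(16, 24), Add(Add(488, Mul(-1, -509)), -436)) = Mul(Add(Mul(Rational(-1, 2), 16), Mul(Rational(-1, 4), 24)), Add(Add(488, Mul(-1, -509)), -436)) = Mul(Add(-8, -6), Add(Add(488, 509), -436)) = Mul(-14, Add(997, -436)) = Mul(-14, 561) = -7854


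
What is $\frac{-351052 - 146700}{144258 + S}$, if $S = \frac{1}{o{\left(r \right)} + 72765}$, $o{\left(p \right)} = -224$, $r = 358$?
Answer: $- \frac{36107427832}{10464619579} \approx -3.4504$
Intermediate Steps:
$S = \frac{1}{72541}$ ($S = \frac{1}{-224 + 72765} = \frac{1}{72541} \approx 1.3785 \cdot 10^{-5}$)
$\frac{-351052 - 146700}{144258 + S} = \frac{-351052 - 146700}{144258 + \frac{1}{72541}} = - \frac{497752}{\frac{10464619579}{72541}} = \left(-497752\right) \frac{72541}{10464619579} = - \frac{36107427832}{10464619579}$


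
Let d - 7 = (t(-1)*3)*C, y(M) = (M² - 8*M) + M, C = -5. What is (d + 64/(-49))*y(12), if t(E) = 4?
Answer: -159660/49 ≈ -3258.4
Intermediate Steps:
y(M) = M² - 7*M
d = -53 (d = 7 + (4*3)*(-5) = 7 + 12*(-5) = 7 - 60 = -53)
(d + 64/(-49))*y(12) = (-53 + 64/(-49))*(12*(-7 + 12)) = (-53 + 64*(-1/49))*(12*5) = (-53 - 64/49)*60 = -2661/49*60 = -159660/49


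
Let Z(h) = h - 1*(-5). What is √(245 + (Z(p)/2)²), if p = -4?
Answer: 3*√109/2 ≈ 15.660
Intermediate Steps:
Z(h) = 5 + h (Z(h) = h + 5 = 5 + h)
√(245 + (Z(p)/2)²) = √(245 + ((5 - 4)/2)²) = √(245 + (1*(½))²) = √(245 + (½)²) = √(245 + ¼) = √(981/4) = 3*√109/2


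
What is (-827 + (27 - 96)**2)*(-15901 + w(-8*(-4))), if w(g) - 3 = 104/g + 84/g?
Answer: -250078479/4 ≈ -6.2520e+7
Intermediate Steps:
w(g) = 3 + 188/g (w(g) = 3 + (104/g + 84/g) = 3 + 188/g)
(-827 + (27 - 96)**2)*(-15901 + w(-8*(-4))) = (-827 + (27 - 96)**2)*(-15901 + (3 + 188/((-8*(-4))))) = (-827 + (-69)**2)*(-15901 + (3 + 188/32)) = (-827 + 4761)*(-15901 + (3 + 188*(1/32))) = 3934*(-15901 + (3 + 47/8)) = 3934*(-15901 + 71/8) = 3934*(-127137/8) = -250078479/4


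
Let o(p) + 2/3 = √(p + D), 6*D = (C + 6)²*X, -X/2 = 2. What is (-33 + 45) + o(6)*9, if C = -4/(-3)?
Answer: 6 + I*√2418 ≈ 6.0 + 49.173*I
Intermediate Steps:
X = -4 (X = -2*2 = -4)
C = 4/3 (C = -4*(-⅓) = 4/3 ≈ 1.3333)
D = -968/27 (D = ((4/3 + 6)²*(-4))/6 = ((22/3)²*(-4))/6 = ((484/9)*(-4))/6 = (⅙)*(-1936/9) = -968/27 ≈ -35.852)
o(p) = -⅔ + √(-968/27 + p) (o(p) = -⅔ + √(p - 968/27) = -⅔ + √(-968/27 + p))
(-33 + 45) + o(6)*9 = (-33 + 45) + (-⅔ + √(-2904 + 81*6)/9)*9 = 12 + (-⅔ + √(-2904 + 486)/9)*9 = 12 + (-⅔ + √(-2418)/9)*9 = 12 + (-⅔ + (I*√2418)/9)*9 = 12 + (-⅔ + I*√2418/9)*9 = 12 + (-6 + I*√2418) = 6 + I*√2418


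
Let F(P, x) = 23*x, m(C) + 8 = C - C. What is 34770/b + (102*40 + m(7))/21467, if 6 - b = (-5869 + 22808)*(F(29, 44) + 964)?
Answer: 67774684693/359265894443 ≈ 0.18865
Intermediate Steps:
m(C) = -8 (m(C) = -8 + (C - C) = -8 + 0 = -8)
b = -33471458 (b = 6 - (-5869 + 22808)*(23*44 + 964) = 6 - 16939*(1012 + 964) = 6 - 16939*1976 = 6 - 1*33471464 = 6 - 33471464 = -33471458)
34770/b + (102*40 + m(7))/21467 = 34770/(-33471458) + (102*40 - 8)/21467 = 34770*(-1/33471458) + (4080 - 8)*(1/21467) = -17385/16735729 + 4072*(1/21467) = -17385/16735729 + 4072/21467 = 67774684693/359265894443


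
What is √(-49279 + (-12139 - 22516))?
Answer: 3*I*√9326 ≈ 289.71*I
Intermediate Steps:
√(-49279 + (-12139 - 22516)) = √(-49279 - 34655) = √(-83934) = 3*I*√9326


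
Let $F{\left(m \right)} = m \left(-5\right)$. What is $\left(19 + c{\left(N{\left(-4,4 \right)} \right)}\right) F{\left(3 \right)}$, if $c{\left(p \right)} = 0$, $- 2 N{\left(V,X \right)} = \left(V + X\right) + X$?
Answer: $-285$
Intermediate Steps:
$F{\left(m \right)} = - 5 m$
$N{\left(V,X \right)} = - X - \frac{V}{2}$ ($N{\left(V,X \right)} = - \frac{\left(V + X\right) + X}{2} = - \frac{V + 2 X}{2} = - X - \frac{V}{2}$)
$\left(19 + c{\left(N{\left(-4,4 \right)} \right)}\right) F{\left(3 \right)} = \left(19 + 0\right) \left(\left(-5\right) 3\right) = 19 \left(-15\right) = -285$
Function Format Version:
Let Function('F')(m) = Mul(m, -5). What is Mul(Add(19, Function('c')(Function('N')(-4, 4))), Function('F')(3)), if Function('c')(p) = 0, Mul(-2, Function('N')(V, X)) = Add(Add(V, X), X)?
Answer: -285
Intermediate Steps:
Function('F')(m) = Mul(-5, m)
Function('N')(V, X) = Add(Mul(-1, X), Mul(Rational(-1, 2), V)) (Function('N')(V, X) = Mul(Rational(-1, 2), Add(Add(V, X), X)) = Mul(Rational(-1, 2), Add(V, Mul(2, X))) = Add(Mul(-1, X), Mul(Rational(-1, 2), V)))
Mul(Add(19, Function('c')(Function('N')(-4, 4))), Function('F')(3)) = Mul(Add(19, 0), Mul(-5, 3)) = Mul(19, -15) = -285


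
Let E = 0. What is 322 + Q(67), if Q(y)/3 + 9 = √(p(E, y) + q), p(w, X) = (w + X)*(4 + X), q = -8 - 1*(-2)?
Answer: 295 + 3*√4751 ≈ 501.78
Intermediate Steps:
q = -6 (q = -8 + 2 = -6)
p(w, X) = (4 + X)*(X + w) (p(w, X) = (X + w)*(4 + X) = (4 + X)*(X + w))
Q(y) = -27 + 3*√(-6 + y² + 4*y) (Q(y) = -27 + 3*√((y² + 4*y + 4*0 + y*0) - 6) = -27 + 3*√((y² + 4*y + 0 + 0) - 6) = -27 + 3*√((y² + 4*y) - 6) = -27 + 3*√(-6 + y² + 4*y))
322 + Q(67) = 322 + (-27 + 3*√(-6 + 67² + 4*67)) = 322 + (-27 + 3*√(-6 + 4489 + 268)) = 322 + (-27 + 3*√4751) = 295 + 3*√4751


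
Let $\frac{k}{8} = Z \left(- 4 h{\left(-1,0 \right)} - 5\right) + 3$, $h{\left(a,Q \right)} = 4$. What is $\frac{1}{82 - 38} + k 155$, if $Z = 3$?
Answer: $- \frac{3273599}{44} \approx -74400.0$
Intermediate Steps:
$k = -480$ ($k = 8 \left(3 \left(\left(-4\right) 4 - 5\right) + 3\right) = 8 \left(3 \left(-16 - 5\right) + 3\right) = 8 \left(3 \left(-21\right) + 3\right) = 8 \left(-63 + 3\right) = 8 \left(-60\right) = -480$)
$\frac{1}{82 - 38} + k 155 = \frac{1}{82 - 38} - 74400 = \frac{1}{44} - 74400 = - \frac{3273599}{44}$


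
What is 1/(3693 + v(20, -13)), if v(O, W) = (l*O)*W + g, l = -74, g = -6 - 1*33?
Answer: 1/22894 ≈ 4.3680e-5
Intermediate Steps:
g = -39 (g = -6 - 33 = -39)
v(O, W) = -39 - 74*O*W (v(O, W) = (-74*O)*W - 39 = -74*O*W - 39 = -39 - 74*O*W)
1/(3693 + v(20, -13)) = 1/(3693 + (-39 - 74*20*(-13))) = 1/(3693 + (-39 + 19240)) = 1/(3693 + 19201) = 1/22894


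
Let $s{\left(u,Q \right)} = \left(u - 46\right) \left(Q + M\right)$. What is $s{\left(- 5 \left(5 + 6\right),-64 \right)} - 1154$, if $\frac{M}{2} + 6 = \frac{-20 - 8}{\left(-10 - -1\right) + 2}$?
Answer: $5714$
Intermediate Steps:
$M = -4$ ($M = -12 + 2 \frac{-20 - 8}{\left(-10 - -1\right) + 2} = -12 + 2 \left(- \frac{28}{\left(-10 + 1\right) + 2}\right) = -12 + 2 \left(- \frac{28}{-9 + 2}\right) = -12 + 2 \left(- \frac{28}{-7}\right) = -12 + 2 \left(\left(-28\right) \left(- \frac{1}{7}\right)\right) = -12 + 2 \cdot 4 = -12 + 8 = -4$)
$s{\left(u,Q \right)} = \left(-46 + u\right) \left(-4 + Q\right)$ ($s{\left(u,Q \right)} = \left(u - 46\right) \left(Q - 4\right) = \left(-46 + u\right) \left(-4 + Q\right)$)
$s{\left(- 5 \left(5 + 6\right),-64 \right)} - 1154 = \left(184 - -2944 - 4 \left(- 5 \left(5 + 6\right)\right) - 64 \left(- 5 \left(5 + 6\right)\right)\right) - 1154 = \left(184 + 2944 - 4 \left(\left(-5\right) 11\right) - 64 \left(\left(-5\right) 11\right)\right) - 1154 = \left(184 + 2944 - -220 - -3520\right) - 1154 = \left(184 + 2944 + 220 + 3520\right) - 1154 = 6868 - 1154 = 5714$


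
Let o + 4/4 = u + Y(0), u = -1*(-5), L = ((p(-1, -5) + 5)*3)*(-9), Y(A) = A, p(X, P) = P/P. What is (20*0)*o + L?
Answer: -162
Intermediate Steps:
p(X, P) = 1
L = -162 (L = ((1 + 5)*3)*(-9) = (6*3)*(-9) = 18*(-9) = -162)
u = 5
o = 4 (o = -1 + (5 + 0) = -1 + 5 = 4)
(20*0)*o + L = (20*0)*4 - 162 = 0*4 - 162 = 0 - 162 = -162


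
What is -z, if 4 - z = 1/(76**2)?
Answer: -23103/5776 ≈ -3.9998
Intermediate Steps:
z = 23103/5776 (z = 4 - 1/(76**2) = 4 - 1/5776 = 23103/5776 ≈ 3.9998)
-z = -1*23103/5776 = -23103/5776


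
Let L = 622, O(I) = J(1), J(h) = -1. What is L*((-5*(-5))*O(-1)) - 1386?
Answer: -16936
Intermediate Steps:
O(I) = -1
L*((-5*(-5))*O(-1)) - 1386 = 622*(-5*(-5)*(-1)) - 1386 = 622*(25*(-1)) - 1386 = 622*(-25) - 1386 = -15550 - 1386 = -16936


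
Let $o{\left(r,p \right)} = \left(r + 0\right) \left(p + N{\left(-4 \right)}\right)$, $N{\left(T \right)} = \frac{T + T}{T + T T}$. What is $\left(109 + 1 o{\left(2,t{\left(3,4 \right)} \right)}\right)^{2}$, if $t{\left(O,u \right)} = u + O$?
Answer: $\frac{133225}{9} \approx 14803.0$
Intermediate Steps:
$t{\left(O,u \right)} = O + u$
$N{\left(T \right)} = \frac{2 T}{T + T^{2}}$
$o{\left(r,p \right)} = r \left(- \frac{2}{3} + p\right)$ ($o{\left(r,p \right)} = \left(r + 0\right) \left(p + \frac{2}{1 - 4}\right) = r \left(p + \frac{2}{-3}\right) = r \left(p + 2 \left(- \frac{1}{3}\right)\right) = r \left(p - \frac{2}{3}\right) = r \left(- \frac{2}{3} + p\right)$)
$\left(109 + 1 o{\left(2,t{\left(3,4 \right)} \right)}\right)^{2} = \left(109 + 1 \cdot \frac{1}{3} \cdot 2 \left(-2 + 3 \left(3 + 4\right)\right)\right)^{2} = \left(109 + 1 \cdot \frac{1}{3} \cdot 2 \left(-2 + 3 \cdot 7\right)\right)^{2} = \left(109 + 1 \cdot \frac{1}{3} \cdot 2 \left(-2 + 21\right)\right)^{2} = \left(109 + 1 \cdot \frac{1}{3} \cdot 2 \cdot 19\right)^{2} = \left(109 + 1 \cdot \frac{38}{3}\right)^{2} = \left(109 + \frac{38}{3}\right)^{2} = \left(\frac{365}{3}\right)^{2} = \frac{133225}{9}$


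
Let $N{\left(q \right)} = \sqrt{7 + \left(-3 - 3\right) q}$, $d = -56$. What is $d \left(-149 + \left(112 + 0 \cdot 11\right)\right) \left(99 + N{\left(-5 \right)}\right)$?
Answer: $205128 + 2072 \sqrt{37} \approx 2.1773 \cdot 10^{5}$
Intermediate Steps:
$N{\left(q \right)} = \sqrt{7 - 6 q}$
$d \left(-149 + \left(112 + 0 \cdot 11\right)\right) \left(99 + N{\left(-5 \right)}\right) = - 56 \left(-149 + \left(112 + 0 \cdot 11\right)\right) \left(99 + \sqrt{7 - -30}\right) = - 56 \left(-149 + \left(112 + 0\right)\right) \left(99 + \sqrt{7 + 30}\right) = - 56 \left(-149 + 112\right) \left(99 + \sqrt{37}\right) = - 56 \left(- 37 \left(99 + \sqrt{37}\right)\right) = - 56 \left(-3663 - 37 \sqrt{37}\right) = 205128 + 2072 \sqrt{37}$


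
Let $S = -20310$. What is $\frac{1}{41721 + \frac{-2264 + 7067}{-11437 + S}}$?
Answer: $\frac{31747}{1324511784} \approx 2.3969 \cdot 10^{-5}$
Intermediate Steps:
$\frac{1}{41721 + \frac{-2264 + 7067}{-11437 + S}} = \frac{1}{41721 + \frac{-2264 + 7067}{-11437 - 20310}} = \frac{1}{41721 + \frac{4803}{-31747}} = \frac{1}{41721 + 4803 \left(- \frac{1}{31747}\right)} = \frac{1}{41721 - \frac{4803}{31747}} = \frac{1}{\frac{1324511784}{31747}} = \frac{31747}{1324511784}$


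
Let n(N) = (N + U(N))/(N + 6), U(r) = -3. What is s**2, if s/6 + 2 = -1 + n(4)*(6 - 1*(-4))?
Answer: 144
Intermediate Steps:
n(N) = (-3 + N)/(6 + N) (n(N) = (N - 3)/(N + 6) = (-3 + N)/(6 + N))
s = -12 (s = -12 + 6*(-1 + ((-3 + 4)/(6 + 4))*(6 - 1*(-4))) = -12 + 6*(-1 + (1/10)*(6 + 4)) = -12 + 6*(-1 + ((1/10)*1)*10) = -12 + 6*(-1 + (1/10)*10) = -12 + 6*(-1 + 1) = -12 + 6*0 = -12 + 0 = -12)
s**2 = (-12)**2 = 144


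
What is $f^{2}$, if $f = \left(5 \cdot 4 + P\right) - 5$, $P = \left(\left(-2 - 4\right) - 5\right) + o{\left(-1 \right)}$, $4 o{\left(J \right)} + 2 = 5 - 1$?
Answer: $\frac{81}{4} \approx 20.25$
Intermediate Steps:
$o{\left(J \right)} = \frac{1}{2}$ ($o{\left(J \right)} = - \frac{1}{2} + \frac{5 - 1}{4} = - \frac{1}{2} + \frac{1}{4} \cdot 4 = - \frac{1}{2} + 1 = \frac{1}{2}$)
$P = - \frac{21}{2}$ ($P = \left(\left(-2 - 4\right) - 5\right) + \frac{1}{2} = \left(-6 - 5\right) + \frac{1}{2} = -11 + \frac{1}{2} = - \frac{21}{2} \approx -10.5$)
$f = \frac{9}{2}$ ($f = \left(5 \cdot 4 - \frac{21}{2}\right) - 5 = \left(20 - \frac{21}{2}\right) - 5 = \frac{19}{2} - 5 = \frac{9}{2} \approx 4.5$)
$f^{2} = \left(\frac{9}{2}\right)^{2} = \frac{81}{4}$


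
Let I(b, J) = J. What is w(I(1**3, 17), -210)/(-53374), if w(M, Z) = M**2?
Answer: -289/53374 ≈ -0.0054146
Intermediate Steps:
w(I(1**3, 17), -210)/(-53374) = 17**2/(-53374) = 289*(-1/53374) = -289/53374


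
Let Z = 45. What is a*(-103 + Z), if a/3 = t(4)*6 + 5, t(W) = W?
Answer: -5046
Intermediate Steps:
a = 87 (a = 3*(4*6 + 5) = 3*(24 + 5) = 3*29 = 87)
a*(-103 + Z) = 87*(-103 + 45) = 87*(-58) = -5046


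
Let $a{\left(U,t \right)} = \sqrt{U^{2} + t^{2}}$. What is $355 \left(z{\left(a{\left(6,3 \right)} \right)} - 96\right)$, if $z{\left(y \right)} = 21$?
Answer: $-26625$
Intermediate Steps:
$355 \left(z{\left(a{\left(6,3 \right)} \right)} - 96\right) = 355 \left(21 - 96\right) = 355 \left(-75\right) = -26625$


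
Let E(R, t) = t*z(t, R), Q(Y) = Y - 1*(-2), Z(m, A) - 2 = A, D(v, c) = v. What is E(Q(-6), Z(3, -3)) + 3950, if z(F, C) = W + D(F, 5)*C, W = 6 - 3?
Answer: 3943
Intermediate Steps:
W = 3
z(F, C) = 3 + C*F (z(F, C) = 3 + F*C = 3 + C*F)
Z(m, A) = 2 + A
Q(Y) = 2 + Y (Q(Y) = Y + 2 = 2 + Y)
E(R, t) = t*(3 + R*t)
E(Q(-6), Z(3, -3)) + 3950 = (2 - 3)*(3 + (2 - 6)*(2 - 3)) + 3950 = -(3 - 4*(-1)) + 3950 = -(3 + 4) + 3950 = -1*7 + 3950 = -7 + 3950 = 3943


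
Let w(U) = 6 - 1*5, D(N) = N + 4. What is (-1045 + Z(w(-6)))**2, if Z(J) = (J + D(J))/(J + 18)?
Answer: 393982801/361 ≈ 1.0914e+6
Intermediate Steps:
D(N) = 4 + N
w(U) = 1 (w(U) = 6 - 5 = 1)
Z(J) = (4 + 2*J)/(18 + J) (Z(J) = (J + (4 + J))/(J + 18) = (4 + 2*J)/(18 + J))
(-1045 + Z(w(-6)))**2 = (-1045 + 2*(2 + 1)/(18 + 1))**2 = (-1045 + 2*3/19)**2 = (-1045 + 2*(1/19)*3)**2 = (-1045 + 6/19)**2 = (-19849/19)**2 = 393982801/361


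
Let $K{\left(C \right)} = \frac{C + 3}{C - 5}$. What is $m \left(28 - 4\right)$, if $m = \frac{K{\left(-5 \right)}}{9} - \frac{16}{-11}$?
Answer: $\frac{5848}{165} \approx 35.442$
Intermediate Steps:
$K{\left(C \right)} = \frac{3 + C}{-5 + C}$
$m = \frac{731}{495}$ ($m = \frac{\frac{1}{-5 - 5} \left(3 - 5\right)}{9} - \frac{16}{-11} = \frac{1}{-10} \left(-2\right) \frac{1}{9} - - \frac{16}{11} = \left(- \frac{1}{10}\right) \left(-2\right) \frac{1}{9} + \frac{16}{11} = \frac{1}{5} \cdot \frac{1}{9} + \frac{16}{11} = \frac{1}{45} + \frac{16}{11} = \frac{731}{495} \approx 1.4768$)
$m \left(28 - 4\right) = \frac{731 \left(28 - 4\right)}{495} = \frac{731}{495} \cdot 24 = \frac{5848}{165}$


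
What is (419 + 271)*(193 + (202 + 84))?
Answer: 330510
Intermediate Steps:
(419 + 271)*(193 + (202 + 84)) = 690*(193 + 286) = 690*479 = 330510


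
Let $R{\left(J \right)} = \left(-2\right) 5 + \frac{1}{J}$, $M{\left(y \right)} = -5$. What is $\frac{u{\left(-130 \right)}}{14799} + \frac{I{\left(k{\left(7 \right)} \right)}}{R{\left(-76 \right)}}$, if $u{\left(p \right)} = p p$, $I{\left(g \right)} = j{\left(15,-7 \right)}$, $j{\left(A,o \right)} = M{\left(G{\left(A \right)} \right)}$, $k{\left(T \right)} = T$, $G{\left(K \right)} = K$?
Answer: $\frac{18484520}{11262039} \approx 1.6413$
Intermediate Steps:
$R{\left(J \right)} = -10 + \frac{1}{J}$
$j{\left(A,o \right)} = -5$
$I{\left(g \right)} = -5$
$u{\left(p \right)} = p^{2}$
$\frac{u{\left(-130 \right)}}{14799} + \frac{I{\left(k{\left(7 \right)} \right)}}{R{\left(-76 \right)}} = \frac{\left(-130\right)^{2}}{14799} - \frac{5}{-10 + \frac{1}{-76}} = 16900 \cdot \frac{1}{14799} - \frac{5}{-10 - \frac{1}{76}} = \frac{16900}{14799} - \frac{5}{- \frac{761}{76}} = \frac{16900}{14799} - - \frac{380}{761} = \frac{16900}{14799} + \frac{380}{761} = \frac{18484520}{11262039}$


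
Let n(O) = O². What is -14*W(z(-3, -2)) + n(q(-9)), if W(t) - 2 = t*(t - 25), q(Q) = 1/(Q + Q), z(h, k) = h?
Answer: -390095/324 ≈ -1204.0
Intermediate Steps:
q(Q) = 1/(2*Q)
W(t) = 2 + t*(-25 + t) (W(t) = 2 + t*(t - 25) = 2 + t*(-25 + t))
-14*W(z(-3, -2)) + n(q(-9)) = -14*(2 + (-3)² - 25*(-3)) + ((½)/(-9))² = -14*(2 + 9 + 75) + ((½)*(-⅑))² = -14*86 + (-1/18)² = -1204 + 1/324 = -390095/324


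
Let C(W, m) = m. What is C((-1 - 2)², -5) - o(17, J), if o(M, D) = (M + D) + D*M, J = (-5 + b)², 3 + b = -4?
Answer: -2614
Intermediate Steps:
b = -7 (b = -3 - 4 = -7)
J = 144 (J = (-5 - 7)² = (-12)² = 144)
o(M, D) = D + M + D*M (o(M, D) = (D + M) + D*M = D + M + D*M)
C((-1 - 2)², -5) - o(17, J) = -5 - (144 + 17 + 144*17) = -5 - (144 + 17 + 2448) = -5 - 1*2609 = -5 - 2609 = -2614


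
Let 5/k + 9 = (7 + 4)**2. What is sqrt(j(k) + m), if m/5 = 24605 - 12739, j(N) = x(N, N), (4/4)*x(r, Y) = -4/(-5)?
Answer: sqrt(1483270)/5 ≈ 243.58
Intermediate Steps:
x(r, Y) = 4/5 (x(r, Y) = -4/(-5) = -4*(-1/5) = 4/5)
k = 5/112 (k = 5/(-9 + (7 + 4)**2) = 5/(-9 + 11**2) = 5/(-9 + 121) = 5/112 ≈ 0.044643)
j(N) = 4/5
m = 59330 (m = 5*(24605 - 12739) = 5*11866 = 59330)
sqrt(j(k) + m) = sqrt(4/5 + 59330) = sqrt(296654/5) = sqrt(1483270)/5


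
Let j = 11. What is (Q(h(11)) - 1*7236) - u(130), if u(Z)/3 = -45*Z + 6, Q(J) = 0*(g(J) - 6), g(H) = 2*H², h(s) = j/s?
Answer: 10296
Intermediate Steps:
h(s) = 11/s
Q(J) = 0 (Q(J) = 0*(2*J² - 6) = 0*(-6 + 2*J²) = 0)
u(Z) = 18 - 135*Z (u(Z) = 3*(-45*Z + 6) = 3*(6 - 45*Z) = 18 - 135*Z)
(Q(h(11)) - 1*7236) - u(130) = (0 - 1*7236) - (18 - 135*130) = (0 - 7236) - (18 - 17550) = -7236 - 1*(-17532) = -7236 + 17532 = 10296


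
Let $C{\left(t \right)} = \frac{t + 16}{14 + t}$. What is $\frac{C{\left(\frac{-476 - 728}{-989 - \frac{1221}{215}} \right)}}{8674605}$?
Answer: $\frac{306713}{2351428068885} \approx 1.3044 \cdot 10^{-7}$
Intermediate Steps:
$C{\left(t \right)} = \frac{16 + t}{14 + t}$
$\frac{C{\left(\frac{-476 - 728}{-989 - \frac{1221}{215}} \right)}}{8674605} = \frac{\frac{1}{14 + \frac{-476 - 728}{-989 - \frac{1221}{215}}} \left(16 + \frac{-476 - 728}{-989 - \frac{1221}{215}}\right)}{8674605} = \frac{16 - \frac{1204}{-989 - \frac{1221}{215}}}{14 - \frac{1204}{-989 - \frac{1221}{215}}} \cdot \frac{1}{8674605} = \frac{16 - \frac{1204}{- \frac{213856}{215}}}{14 - \frac{1204}{- \frac{213856}{215}}} \cdot \frac{1}{8674605} = \frac{16 - - \frac{64715}{53464}}{14 - - \frac{64715}{53464}} \cdot \frac{1}{8674605} = \frac{16 + \frac{64715}{53464}}{14 + \frac{64715}{53464}} \cdot \frac{1}{8674605} = \frac{1}{\frac{813211}{53464}} \cdot \frac{920139}{53464} \cdot \frac{1}{8674605} = \frac{53464}{813211} \cdot \frac{920139}{53464} \cdot \frac{1}{8674605} = \frac{920139}{813211} \cdot \frac{1}{8674605} = \frac{306713}{2351428068885}$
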